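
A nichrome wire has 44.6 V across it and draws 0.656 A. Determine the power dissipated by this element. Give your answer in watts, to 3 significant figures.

29.3 W

Since both terminal voltage and current are stated, P = V I gives the power in one step.
P = 44.6 V × 0.6560 A = 29.26 W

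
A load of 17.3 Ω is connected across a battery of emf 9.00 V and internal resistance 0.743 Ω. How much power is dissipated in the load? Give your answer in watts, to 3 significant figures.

4.30 W

Find the circuit current first, then P = I²R for the load (series elements share I).
I = ε / (r + R) = 9.00 / (0.743 + 17.3) = 0.4988 A
P_load = I² R = (0.4988)² × 17.3 = 4.304 W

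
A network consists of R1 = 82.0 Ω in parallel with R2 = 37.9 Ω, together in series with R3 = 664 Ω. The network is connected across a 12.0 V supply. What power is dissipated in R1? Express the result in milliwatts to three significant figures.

2.48 mW

First find R_p for the parallel pair, then treat R_p + R3 as a series loop.
R_p = (82.0×37.9)/(82.0+37.9) = 25.92 Ω
R_total = R_p + 664 = 25.92 + 664 = 689.9 Ω
I = V / R_total = 12.0 / 689.9 = 0.01739 A
Voltage across the parallel pair: V_p = I × R_p = 0.01739 × 25.92 = 0.4508 V
R1 sits across V_p; its power is V_p²/R.
P_R1 = (0.4508)² / 82.0 = 0.002479 W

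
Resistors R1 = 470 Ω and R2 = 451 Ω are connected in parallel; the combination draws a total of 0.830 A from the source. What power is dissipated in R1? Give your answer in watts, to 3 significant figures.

Only the total current is stated, so first find the parallel equivalent to get the voltage across the combination.
1/R_eq = 1/470 + 1/451 ⇒ R_eq = 230.2 Ω
V = I_total × R_eq = 0.8300 × 230.2 = 191.0 V
P_R1 = V² / R1 = (191.0)² / 470 = 77.64 W

77.6 W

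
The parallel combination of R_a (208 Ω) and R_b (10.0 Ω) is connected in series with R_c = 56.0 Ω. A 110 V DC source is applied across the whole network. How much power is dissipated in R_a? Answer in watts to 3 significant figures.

Collapse the R_a‖R_b pair into one equivalent R_p; then R_p and R_c form a series string.
R_p = (208×10.0)/(208+10.0) = 9.541 Ω
R_total = R_p + 56.0 = 9.541 + 56.0 = 65.54 Ω
I = V / R_total = 110 / 65.54 = 1.678 A
Voltage across the parallel pair: V_p = I × R_p = 1.678 × 9.541 = 16.01 V
R_a sits across V_p; its power is V_p²/R.
P_R_a = (16.01)² / 208 = 1.233 W

1.23 W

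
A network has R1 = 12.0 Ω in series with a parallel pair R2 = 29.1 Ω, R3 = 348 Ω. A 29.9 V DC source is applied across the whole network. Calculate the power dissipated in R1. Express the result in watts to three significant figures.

Reduce the parallel pair to R_p first; the network is then a simple series string.
R_p = (29.1×348)/(29.1+348) = 26.85 Ω
R_total = 12.0 + 26.85 = 38.85 Ω
I = V / R_total = 29.9 / 38.85 = 0.7695 A
R1 is in the main series path, so its power is I²R1.
P_R1 = (0.7695)² × 12.0 = 7.106 W

7.11 W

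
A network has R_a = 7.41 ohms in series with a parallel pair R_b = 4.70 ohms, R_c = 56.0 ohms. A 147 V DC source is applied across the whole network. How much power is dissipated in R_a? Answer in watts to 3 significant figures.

1160 W

Collapse R_b‖R_c to a single equivalent, reducing the network to two series elements.
R_p = (4.70×56.0)/(4.70+56.0) = 4.336 Ω
R_total = 7.41 + 4.336 = 11.75 Ω
I = V / R_total = 147 / 11.75 = 12.51 A
The full supply current passes through R_a: P = I²R.
P_R_a = (12.51)² × 7.41 = 1161 W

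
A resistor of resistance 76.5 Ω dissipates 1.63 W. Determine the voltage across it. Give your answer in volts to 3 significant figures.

Rearranging the power relation for the two known quantities gives V = √(P R).
V = √(1.63 × 76.5) = 11.17 V

11.2 V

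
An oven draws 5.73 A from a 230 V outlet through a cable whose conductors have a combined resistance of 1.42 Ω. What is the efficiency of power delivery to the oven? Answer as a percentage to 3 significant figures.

The cable carries the full 5.73 A.
P_line = I² R_line = (5.730)² × 1.42 = 46.62 W
P_source = V I = 230 × 5.730 = 1318 W; P_load = 1271 W
η = P_load / P_source = 1271 / 1318 = 0.9646

96.5 %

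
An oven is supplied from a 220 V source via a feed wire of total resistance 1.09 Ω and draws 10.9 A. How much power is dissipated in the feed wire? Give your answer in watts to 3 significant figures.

The feed wire is a series resistance carrying the load current; its dissipation is I²R_line.
The feed wire carries the full 10.9 A.
P_line = I² R_line = (10.90)² × 1.09 = 129.5 W

130 W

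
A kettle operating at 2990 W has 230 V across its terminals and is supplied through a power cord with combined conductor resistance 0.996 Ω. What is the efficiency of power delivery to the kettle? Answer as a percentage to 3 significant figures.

I = P / V = 2990 / 230 = 13.00 A through the power cord.
P_line = I² R_line = (13.00)² × 0.996 = 168.3 W
P_source = P_load + P_line = 2990 + 168.3 = 3158 W
η = P_load / P_source = 2990 / 3158 = 0.9467

94.7 %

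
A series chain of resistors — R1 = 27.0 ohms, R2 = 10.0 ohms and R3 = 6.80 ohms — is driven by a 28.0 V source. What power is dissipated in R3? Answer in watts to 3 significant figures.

2.78 W

The current is common to all series resistors; compute it, then apply P = I²R for the target.
R_total = 27.0 + 10.0 + 6.80 = 43.80 Ω
I = V / R_total = 28.0 / 43.80 = 0.6393 A
P_R3 = I² × R3 = (0.6393)² × 6.80 = 2.779 W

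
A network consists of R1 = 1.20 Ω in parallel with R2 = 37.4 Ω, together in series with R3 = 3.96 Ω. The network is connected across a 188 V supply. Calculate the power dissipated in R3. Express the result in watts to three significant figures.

Collapse the R1‖R2 pair into one equivalent R_p; then R_p and R3 form a series string.
R_p = (1.20×37.4)/(1.20+37.4) = 1.163 Ω
R_total = R_p + 3.96 = 1.163 + 3.96 = 5.123 Ω
I = V / R_total = 188 / 5.123 = 36.70 A
R3 carries the full series current, so P = I²R.
P_R3 = (36.70)² × 3.96 = 5334 W

5330 W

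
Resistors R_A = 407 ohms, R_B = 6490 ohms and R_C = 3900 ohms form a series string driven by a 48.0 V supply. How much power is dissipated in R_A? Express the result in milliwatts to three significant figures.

8.04 mW

Since the resistors are in series they all carry the loop current I = V/R_total; the power in any one is I²R.
R_total = 407 + 6490 + 3900 = 10800 Ω
I = V / R_total = 48.0 / 10800 = 0.004446 A
P_R_A = I² × R_A = (0.004446)² × 407 = 0.008044 W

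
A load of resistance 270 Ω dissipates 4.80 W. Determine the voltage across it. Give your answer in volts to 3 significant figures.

Rearranging the power relation for the two known quantities gives V = √(P R).
V = √(4.80 × 270) = 36.00 V

36.0 V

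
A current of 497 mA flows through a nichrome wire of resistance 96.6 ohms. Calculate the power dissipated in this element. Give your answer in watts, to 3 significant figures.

With I and R stated, P = I²R applies in one step.
P = (0.4970 A)² × 96.6 Ω = 23.86 W

23.9 W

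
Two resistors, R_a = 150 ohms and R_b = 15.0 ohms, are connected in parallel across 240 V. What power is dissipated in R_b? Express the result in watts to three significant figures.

3840 W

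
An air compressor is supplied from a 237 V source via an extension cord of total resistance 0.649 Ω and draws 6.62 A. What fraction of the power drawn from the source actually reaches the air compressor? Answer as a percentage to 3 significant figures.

98.2 %

The extension cord carries the full 6.62 A.
P_line = I² R_line = (6.620)² × 0.649 = 28.44 W
P_source = V I = 237 × 6.620 = 1569 W; P_load = 1540 W
η = P_load / P_source = 1540 / 1569 = 0.9819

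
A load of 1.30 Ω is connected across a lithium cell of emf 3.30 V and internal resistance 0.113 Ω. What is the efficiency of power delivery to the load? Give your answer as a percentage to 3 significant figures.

92.0 %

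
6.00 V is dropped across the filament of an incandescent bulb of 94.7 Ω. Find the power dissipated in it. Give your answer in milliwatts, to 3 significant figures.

380 mW

V and R are stated; P = V²/R avoids computing the current.
P = (6.00 V)² / 94.7 Ω = 0.3801 W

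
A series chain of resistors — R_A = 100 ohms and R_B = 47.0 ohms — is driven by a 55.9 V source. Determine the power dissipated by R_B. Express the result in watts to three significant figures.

6.80 W

Every series element carries the same I. Get I from the total resistance, then P = I² × R_B.
R_total = 100 + 47.0 = 147.0 Ω
I = V / R_total = 55.9 / 147.0 = 0.3803 A
P_R_B = I² × R_B = (0.3803)² × 47.0 = 6.797 W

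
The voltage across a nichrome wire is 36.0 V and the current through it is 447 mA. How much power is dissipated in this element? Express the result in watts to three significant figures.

16.1 W

Both the voltage across and the current through the element are known, so P = V I applies directly.
P = 36.0 V × 0.4470 A = 16.09 W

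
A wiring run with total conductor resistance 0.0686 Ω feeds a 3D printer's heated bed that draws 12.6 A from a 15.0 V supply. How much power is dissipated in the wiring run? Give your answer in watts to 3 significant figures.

Only the current and the line resistance are needed for the I²R loss.
The wiring run carries the full 12.6 A.
P_line = I² R_line = (12.60)² × 0.0686 = 10.89 W

10.9 W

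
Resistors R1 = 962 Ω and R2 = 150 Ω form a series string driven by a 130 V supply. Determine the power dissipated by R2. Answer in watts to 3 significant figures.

The current is common to all series resistors; compute it, then apply P = I²R for the target.
R_total = 962 + 150 = 1112 Ω
I = V / R_total = 130 / 1112 = 0.1169 A
P_R2 = I² × R2 = (0.1169)² × 150 = 2.050 W

2.05 W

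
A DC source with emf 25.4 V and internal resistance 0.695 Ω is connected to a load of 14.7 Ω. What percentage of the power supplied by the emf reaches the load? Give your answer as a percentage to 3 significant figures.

95.5 %

Efficiency is P_load / P_total. With a series r and R sharing the same I, P = I²R for each, so η = R/(R+r).
η = R / (R + r) = 14.7 / (14.7 + 0.695) = 0.9549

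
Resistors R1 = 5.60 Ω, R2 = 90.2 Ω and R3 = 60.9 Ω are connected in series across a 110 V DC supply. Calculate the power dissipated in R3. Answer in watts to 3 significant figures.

Every series element carries the same I. Get I from the total resistance, then P = I² × R3.
R_total = 5.60 + 90.2 + 60.9 = 156.7 Ω
I = V / R_total = 110 / 156.7 = 0.7020 A
P_R3 = I² × R3 = (0.7020)² × 60.9 = 30.01 W

30.0 W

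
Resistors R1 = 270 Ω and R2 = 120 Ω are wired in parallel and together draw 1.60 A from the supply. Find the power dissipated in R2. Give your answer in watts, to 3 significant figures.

Parallel branches share V, not I — compute V via R_eq, then use V²/R for the target branch.
1/R_eq = 1/270 + 1/120 ⇒ R_eq = 83.08 Ω
V = I_total × R_eq = 1.600 × 83.08 = 132.9 V
P_R2 = V² / R2 = (132.9)² / 120 = 147.2 W

147 W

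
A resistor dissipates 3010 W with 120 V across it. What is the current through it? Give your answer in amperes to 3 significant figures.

Rearranging the power relation for the two known quantities gives I = P / V.
I = 3010 / 120 = 25.08 A

25.1 A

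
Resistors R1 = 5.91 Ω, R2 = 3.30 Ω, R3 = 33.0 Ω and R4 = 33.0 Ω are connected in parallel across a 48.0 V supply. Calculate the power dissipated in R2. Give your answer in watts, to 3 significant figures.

Every branch has 48.0 V across it, so for R2 the power is simply V²/R.
P_R2 = V² / R2 = (48.0)² / 3.30 Ω = 698.2 W

698 W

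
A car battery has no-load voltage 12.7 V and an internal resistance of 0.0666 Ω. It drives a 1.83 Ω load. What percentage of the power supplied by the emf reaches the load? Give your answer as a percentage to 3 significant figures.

96.5 %

The source delivers εI, of which I²R reaches the load and I²r is lost; since I is common, η = R/(R+r).
η = R / (R + r) = 1.83 / (1.83 + 0.0666) = 0.9649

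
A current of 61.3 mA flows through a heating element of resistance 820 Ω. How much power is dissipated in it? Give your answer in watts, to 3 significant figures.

3.08 W

The current through and the resistance of the element are both given; use P = I²R.
P = (0.06130 A)² × 820 Ω = 3.081 W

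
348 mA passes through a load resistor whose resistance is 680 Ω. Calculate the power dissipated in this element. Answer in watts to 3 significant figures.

82.4 W

With I and R stated, P = I²R applies in one step.
P = (0.3480 A)² × 680 Ω = 82.35 W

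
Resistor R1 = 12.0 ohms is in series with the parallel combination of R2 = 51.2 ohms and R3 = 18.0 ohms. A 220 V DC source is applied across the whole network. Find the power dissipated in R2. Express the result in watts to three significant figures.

Reduce the parallel pair to R_p first; the network is then a simple series string.
R_p = (51.2×18.0)/(51.2+18.0) = 13.32 Ω
R_total = 12.0 + 13.32 = 25.32 Ω
I = V / R_total = 220 / 25.32 = 8.689 A
Voltage across the parallel pair: V_p = I × R_p = 8.689 × 13.32 = 115.7 V
With V_p across R2, its power is V_p²/R2.
P_R2 = (115.7)² / 51.2 = 261.6 W

262 W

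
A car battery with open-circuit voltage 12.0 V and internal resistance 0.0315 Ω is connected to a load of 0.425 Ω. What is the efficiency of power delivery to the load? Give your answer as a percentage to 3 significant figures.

93.1 %

The source delivers εI, of which I²R reaches the load and I²r is lost; since I is common, η = R/(R+r).
η = R / (R + r) = 0.425 / (0.425 + 0.0315) = 0.9310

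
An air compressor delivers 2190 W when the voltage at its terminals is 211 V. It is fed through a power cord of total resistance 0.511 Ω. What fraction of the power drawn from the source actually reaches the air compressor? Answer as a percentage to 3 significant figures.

I = P / V = 2190 / 211 = 10.38 A through the power cord.
P_line = I² R_line = (10.38)² × 0.511 = 55.05 W
P_source = P_load + P_line = 2190 + 55.05 = 2245 W
η = P_load / P_source = 2190 / 2245 = 0.9755

97.5 %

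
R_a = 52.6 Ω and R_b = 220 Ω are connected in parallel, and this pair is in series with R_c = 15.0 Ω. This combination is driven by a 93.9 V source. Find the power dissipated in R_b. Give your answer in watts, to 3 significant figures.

21.9 W

Reduce the parallel combination to a single R_p; the circuit then becomes R_p in series with the remaining resistor.
R_p = (52.6×220)/(52.6+220) = 42.45 Ω
R_total = R_p + 15.0 = 42.45 + 15.0 = 57.45 Ω
I = V / R_total = 93.9 / 57.45 = 1.634 A
Voltage across the parallel pair: V_p = I × R_p = 1.634 × 42.45 = 69.38 V
R_b sits across V_p; its power is V_p²/R.
P_R_b = (69.38)² / 220 = 21.88 W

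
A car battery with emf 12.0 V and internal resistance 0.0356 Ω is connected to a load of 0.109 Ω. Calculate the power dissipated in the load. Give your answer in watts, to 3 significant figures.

751 W

Load and internal resistance form a series loop — compute the loop current, then the load power via I²R.
I = ε / (r + R) = 12.0 / (0.0356 + 0.109) = 82.99 A
P_load = I² R = (82.99)² × 0.109 = 750.7 W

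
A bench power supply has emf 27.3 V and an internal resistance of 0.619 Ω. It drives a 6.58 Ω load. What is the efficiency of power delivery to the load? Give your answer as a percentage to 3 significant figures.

The source delivers εI, of which I²R reaches the load and I²r is lost; since I is common, η = R/(R+r).
η = R / (R + r) = 6.58 / (6.58 + 0.619) = 0.9140

91.4 %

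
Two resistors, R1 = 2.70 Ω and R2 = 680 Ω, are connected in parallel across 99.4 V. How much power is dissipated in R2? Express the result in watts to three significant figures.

14.5 W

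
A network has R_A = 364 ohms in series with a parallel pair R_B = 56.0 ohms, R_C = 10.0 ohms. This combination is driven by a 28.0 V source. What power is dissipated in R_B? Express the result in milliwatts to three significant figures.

Collapse R_B‖R_C to a single equivalent, reducing the network to two series elements.
R_p = (56.0×10.0)/(56.0+10.0) = 8.485 Ω
R_total = 364 + 8.485 = 372.5 Ω
I = V / R_total = 28.0 / 372.5 = 0.07517 A
Voltage across the parallel pair: V_p = I × R_p = 0.07517 × 8.485 = 0.6378 V
With V_p across R_B, its power is V_p²/R_B.
P_R_B = (0.6378)² / 56.0 = 0.007264 W

7.26 mW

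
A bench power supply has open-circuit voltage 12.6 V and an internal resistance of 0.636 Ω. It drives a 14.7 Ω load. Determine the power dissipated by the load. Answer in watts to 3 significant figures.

9.92 W

With r and R in series, I = ε/(r+R); the load dissipates I²R.
I = ε / (r + R) = 12.6 / (0.636 + 14.7) = 0.8216 A
P_load = I² R = (0.8216)² × 14.7 = 9.923 W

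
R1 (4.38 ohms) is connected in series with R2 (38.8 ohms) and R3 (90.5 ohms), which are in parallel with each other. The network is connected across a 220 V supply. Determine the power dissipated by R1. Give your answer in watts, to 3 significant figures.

213 W

Reduce the parallel pair to R_p first; the network is then a simple series string.
R_p = (38.8×90.5)/(38.8+90.5) = 27.16 Ω
R_total = 4.38 + 27.16 = 31.54 Ω
I = V / R_total = 220 / 31.54 = 6.976 A
R1 is in the main series path, so its power is I²R1.
P_R1 = (6.976)² × 4.38 = 213.1 W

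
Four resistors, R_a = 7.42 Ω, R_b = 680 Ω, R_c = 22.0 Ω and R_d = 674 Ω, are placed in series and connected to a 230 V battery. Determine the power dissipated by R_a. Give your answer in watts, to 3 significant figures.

0.205 W

Series elements share the same current, so find I first, then use P = I²R.
R_total = 7.42 + 680 + 22.0 + 674 = 1383 Ω
I = V / R_total = 230 / 1383 = 0.1663 A
P_R_a = I² × R_a = (0.1663)² × 7.42 = 0.2051 W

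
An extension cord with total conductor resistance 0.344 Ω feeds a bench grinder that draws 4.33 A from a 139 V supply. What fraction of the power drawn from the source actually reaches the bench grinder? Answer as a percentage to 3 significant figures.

The extension cord carries the full 4.33 A.
P_line = I² R_line = (4.330)² × 0.344 = 6.450 W
P_source = V I = 139 × 4.330 = 601.9 W; P_load = 595.4 W
η = P_load / P_source = 595.4 / 601.9 = 0.9893

98.9 %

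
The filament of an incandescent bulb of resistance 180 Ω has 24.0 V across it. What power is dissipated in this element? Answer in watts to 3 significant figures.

3.20 W

With V across and R both known, P = V²/R gives the dissipation directly.
P = (24.0 V)² / 180 Ω = 3.200 W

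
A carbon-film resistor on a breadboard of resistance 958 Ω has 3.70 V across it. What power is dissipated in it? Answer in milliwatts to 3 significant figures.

14.3 mW

We know the drop across the element and its resistance — P = V²/R, one step.
P = (3.70 V)² / 958 Ω = 0.01429 W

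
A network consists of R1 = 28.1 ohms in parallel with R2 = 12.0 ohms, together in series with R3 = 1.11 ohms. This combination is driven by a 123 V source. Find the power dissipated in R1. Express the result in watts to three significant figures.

Reduce the parallel combination to a single R_p; the circuit then becomes R_p in series with the remaining resistor.
R_p = (28.1×12.0)/(28.1+12.0) = 8.409 Ω
R_total = R_p + 1.11 = 8.409 + 1.11 = 9.519 Ω
I = V / R_total = 123 / 9.519 = 12.92 A
Voltage across the parallel pair: V_p = I × R_p = 12.92 × 8.409 = 108.7 V
R1 sits across V_p; its power is V_p²/R.
P_R1 = (108.7)² / 28.1 = 420.2 W

420 W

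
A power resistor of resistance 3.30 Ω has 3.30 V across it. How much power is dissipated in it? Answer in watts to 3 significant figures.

3.30 W

V and R are stated; P = V²/R avoids computing the current.
P = (3.30 V)² / 3.30 Ω = 3.300 W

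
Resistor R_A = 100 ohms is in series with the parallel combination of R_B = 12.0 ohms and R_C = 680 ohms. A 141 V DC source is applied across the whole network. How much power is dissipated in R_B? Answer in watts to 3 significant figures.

18.4 W

Reduce the parallel pair to R_p first; the network is then a simple series string.
R_p = (12.0×680)/(12.0+680) = 11.79 Ω
R_total = 100 + 11.79 = 111.8 Ω
I = V / R_total = 141 / 111.8 = 1.261 A
Voltage across the parallel pair: V_p = I × R_p = 1.261 × 11.79 = 14.87 V
R_B sees V_p directly, so P = V_p² / R_B.
P_R_B = (14.87)² / 12.0 = 18.43 W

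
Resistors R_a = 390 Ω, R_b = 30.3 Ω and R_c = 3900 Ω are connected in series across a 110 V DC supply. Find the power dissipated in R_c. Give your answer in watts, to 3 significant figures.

2.53 W

In a series string the same current flows through every resistor — find that current, then P = I²R for the one we want.
R_total = 390 + 30.3 + 3900 = 4320 Ω
I = V / R_total = 110 / 4320 = 0.02546 A
P_R_c = I² × R_c = (0.02546)² × 3900 = 2.528 W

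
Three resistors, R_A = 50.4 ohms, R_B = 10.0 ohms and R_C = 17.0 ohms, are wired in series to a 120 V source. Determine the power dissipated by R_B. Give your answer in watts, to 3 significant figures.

24.0 W

Since the resistors are in series they all carry the loop current I = V/R_total; the power in any one is I²R.
R_total = 50.4 + 10.0 + 17.0 = 77.40 Ω
I = V / R_total = 120 / 77.40 = 1.550 A
P_R_B = I² × R_B = (1.550)² × 10.0 = 24.04 W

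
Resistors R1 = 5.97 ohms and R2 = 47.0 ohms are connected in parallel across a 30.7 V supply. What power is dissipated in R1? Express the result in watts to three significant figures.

158 W

Parallel branches share the same voltage; P = V²/R gives the branch power in one step.
P_R1 = V² / R1 = (30.7)² / 5.97 Ω = 157.9 W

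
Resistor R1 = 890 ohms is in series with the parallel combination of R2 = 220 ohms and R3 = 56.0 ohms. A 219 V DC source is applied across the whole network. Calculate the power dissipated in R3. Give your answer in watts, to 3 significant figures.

1.95 W

Collapse R2‖R3 to a single equivalent, reducing the network to two series elements.
R_p = (220×56.0)/(220+56.0) = 44.64 Ω
R_total = 890 + 44.64 = 934.6 Ω
I = V / R_total = 219 / 934.6 = 0.2343 A
Voltage across the parallel pair: V_p = I × R_p = 0.2343 × 44.64 = 10.46 V
R3 is across V_p, so use P = V²/R for that branch.
P_R3 = (10.46)² / 56.0 = 1.954 W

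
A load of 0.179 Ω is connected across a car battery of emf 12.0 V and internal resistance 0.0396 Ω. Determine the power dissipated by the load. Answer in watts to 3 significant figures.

Find the circuit current first, then P = I²R for the load (series elements share I).
I = ε / (r + R) = 12.0 / (0.0396 + 0.179) = 54.89 A
P_load = I² R = (54.89)² × 0.179 = 539.4 W

539 W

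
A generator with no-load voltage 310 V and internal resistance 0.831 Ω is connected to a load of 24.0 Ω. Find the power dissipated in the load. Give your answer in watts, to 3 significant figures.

3740 W

With r and R in series, I = ε/(r+R); the load dissipates I²R.
I = ε / (r + R) = 310 / (0.831 + 24.0) = 12.48 A
P_load = I² R = (12.48)² × 24.0 = 3741 W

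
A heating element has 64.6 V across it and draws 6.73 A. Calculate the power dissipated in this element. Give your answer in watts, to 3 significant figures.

435 W

Both the voltage across and the current through the element are known, so P = V I applies directly.
P = 64.6 V × 6.730 A = 434.8 W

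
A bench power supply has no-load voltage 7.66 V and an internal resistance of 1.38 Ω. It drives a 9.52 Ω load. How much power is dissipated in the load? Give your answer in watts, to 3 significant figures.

4.70 W

With r and R in series, I = ε/(r+R); the load dissipates I²R.
I = ε / (r + R) = 7.66 / (1.38 + 9.52) = 0.7028 A
P_load = I² R = (0.7028)² × 9.52 = 4.702 W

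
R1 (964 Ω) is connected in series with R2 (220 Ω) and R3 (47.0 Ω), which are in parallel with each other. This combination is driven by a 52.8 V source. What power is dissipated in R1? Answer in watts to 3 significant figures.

First combine the parallel branches into one equivalent R_p, then R1 + R_p is a series pair.
R_p = (220×47.0)/(220+47.0) = 38.73 Ω
R_total = 964 + 38.73 = 1003 Ω
I = V / R_total = 52.8 / 1003 = 0.05266 A
The full supply current passes through R1: P = I²R.
P_R1 = (0.05266)² × 964 = 2.673 W

2.67 W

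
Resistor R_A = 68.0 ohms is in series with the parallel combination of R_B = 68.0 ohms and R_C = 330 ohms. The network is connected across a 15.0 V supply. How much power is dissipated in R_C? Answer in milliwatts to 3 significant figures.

Collapse R_B‖R_C to a single equivalent, reducing the network to two series elements.
R_p = (68.0×330)/(68.0+330) = 56.38 Ω
R_total = 68.0 + 56.38 = 124.4 Ω
I = V / R_total = 15.0 / 124.4 = 0.1206 A
Voltage across the parallel pair: V_p = I × R_p = 0.1206 × 56.38 = 6.799 V
R_C sees V_p directly, so P = V_p² / R_C.
P_R_C = (6.799)² / 330 = 0.1401 W

140 mW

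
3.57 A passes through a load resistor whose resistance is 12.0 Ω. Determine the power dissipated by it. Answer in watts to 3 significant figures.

153 W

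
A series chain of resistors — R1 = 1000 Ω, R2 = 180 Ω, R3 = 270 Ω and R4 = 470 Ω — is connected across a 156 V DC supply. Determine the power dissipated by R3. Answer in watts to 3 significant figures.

1.78 W

Since the resistors are in series they all carry the loop current I = V/R_total; the power in any one is I²R.
R_total = 1000 + 180 + 270 + 470 = 1920 Ω
I = V / R_total = 156 / 1920 = 0.08125 A
P_R3 = I² × R3 = (0.08125)² × 270 = 1.782 W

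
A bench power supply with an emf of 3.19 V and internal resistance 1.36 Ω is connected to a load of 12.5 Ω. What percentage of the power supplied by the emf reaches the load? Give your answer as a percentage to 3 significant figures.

Both r and R carry the same current, so the power split is just the resistance split: η = R/(R+r).
η = R / (R + r) = 12.5 / (12.5 + 1.36) = 0.9019

90.2 %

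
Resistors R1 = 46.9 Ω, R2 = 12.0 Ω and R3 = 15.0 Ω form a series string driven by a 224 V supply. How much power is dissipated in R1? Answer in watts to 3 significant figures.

431 W

The current is common to all series resistors; compute it, then apply P = I²R for the target.
R_total = 46.9 + 12.0 + 15.0 = 73.90 Ω
I = V / R_total = 224 / 73.90 = 3.031 A
P_R1 = I² × R1 = (3.031)² × 46.9 = 430.9 W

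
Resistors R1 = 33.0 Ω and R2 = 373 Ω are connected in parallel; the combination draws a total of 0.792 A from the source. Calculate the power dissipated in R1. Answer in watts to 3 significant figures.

17.5 W

We need the common branch voltage; get it from I_total × R_eq, then P = V²/R for the branch.
1/R_eq = 1/33.0 + 1/373 ⇒ R_eq = 30.32 Ω
V = I_total × R_eq = 0.7920 × 30.32 = 24.01 V
P_R1 = V² / R1 = (24.01)² / 33.0 = 17.47 W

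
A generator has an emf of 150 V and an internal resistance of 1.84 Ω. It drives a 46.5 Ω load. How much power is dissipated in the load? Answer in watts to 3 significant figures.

Load and internal resistance form a series loop — compute the loop current, then the load power via I²R.
I = ε / (r + R) = 150 / (1.84 + 46.5) = 3.103 A
P_load = I² R = (3.103)² × 46.5 = 447.7 W

448 W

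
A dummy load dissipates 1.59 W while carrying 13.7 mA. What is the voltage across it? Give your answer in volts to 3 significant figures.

Rearranging the power relation for the two known quantities gives V = P / I.
V = 1.59 / 0.01370 = 116.1 V

116 V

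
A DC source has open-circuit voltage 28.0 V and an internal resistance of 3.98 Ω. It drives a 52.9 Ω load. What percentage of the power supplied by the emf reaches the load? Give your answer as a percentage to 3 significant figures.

93.0 %

The source delivers εI, of which I²R reaches the load and I²r is lost; since I is common, η = R/(R+r).
η = R / (R + r) = 52.9 / (52.9 + 3.98) = 0.9300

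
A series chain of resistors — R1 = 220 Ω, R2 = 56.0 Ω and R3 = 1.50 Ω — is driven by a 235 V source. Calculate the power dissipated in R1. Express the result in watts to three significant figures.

158 W

Every series element carries the same I. Get I from the total resistance, then P = I² × R1.
R_total = 220 + 56.0 + 1.50 = 277.5 Ω
I = V / R_total = 235 / 277.5 = 0.8468 A
P_R1 = I² × R1 = (0.8468)² × 220 = 157.8 W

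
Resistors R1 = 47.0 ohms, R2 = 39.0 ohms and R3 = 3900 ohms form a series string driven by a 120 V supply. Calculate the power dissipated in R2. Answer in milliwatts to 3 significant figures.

Every series element carries the same I. Get I from the total resistance, then P = I² × R2.
R_total = 47.0 + 39.0 + 3900 = 3986 Ω
I = V / R_total = 120 / 3986 = 0.03011 A
P_R2 = I² × R2 = (0.03011)² × 39.0 = 0.03535 W

35.3 mW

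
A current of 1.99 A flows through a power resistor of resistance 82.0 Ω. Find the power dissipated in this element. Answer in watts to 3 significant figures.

325 W

Current and resistance are given, so P = I²R is the direct form.
P = (1.990 A)² × 82.0 Ω = 324.7 W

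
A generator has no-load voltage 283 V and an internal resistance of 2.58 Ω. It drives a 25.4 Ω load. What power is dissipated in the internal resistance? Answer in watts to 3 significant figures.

The internal resistance carries the same current as the load; P_int = I²r.
I = ε / (r + R) = 283 / (2.58 + 25.4) = 10.11 A
P_int = I² r = (10.11)² × 2.58 = 263.9 W

264 W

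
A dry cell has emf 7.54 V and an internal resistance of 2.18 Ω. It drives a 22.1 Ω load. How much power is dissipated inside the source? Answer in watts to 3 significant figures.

0.210 W

The source's internal resistance is just another series element carrying I; its dissipation is I²r.
I = ε / (r + R) = 7.54 / (2.18 + 22.1) = 0.3105 A
P_int = I² r = (0.3105)² × 2.18 = 0.2102 W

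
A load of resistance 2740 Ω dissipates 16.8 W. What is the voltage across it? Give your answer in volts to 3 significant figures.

From P = V I = I²R = V²/R, with the two given quantities we get V = √(P R).
V = √(16.8 × 2740) = 214.6 V

215 V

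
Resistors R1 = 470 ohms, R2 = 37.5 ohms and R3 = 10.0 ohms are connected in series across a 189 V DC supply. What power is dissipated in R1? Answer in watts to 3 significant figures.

62.7 W

In a series string the same current flows through every resistor — find that current, then P = I²R for the one we want.
R_total = 470 + 37.5 + 10.0 = 517.5 Ω
I = V / R_total = 189 / 517.5 = 0.3652 A
P_R1 = I² × R1 = (0.3652)² × 470 = 62.69 W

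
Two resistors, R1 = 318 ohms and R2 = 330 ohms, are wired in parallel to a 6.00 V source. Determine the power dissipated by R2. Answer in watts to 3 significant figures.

0.109 W

Every branch has 6.00 V across it, so for R2 the power is simply V²/R.
P_R2 = V² / R2 = (6.00)² / 330 Ω = 0.1091 W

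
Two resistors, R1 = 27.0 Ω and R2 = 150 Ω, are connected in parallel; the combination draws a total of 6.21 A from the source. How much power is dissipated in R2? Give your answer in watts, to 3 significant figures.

135 W

Only the total current is stated, so first find the parallel equivalent to get the voltage across the combination.
1/R_eq = 1/27.0 + 1/150 ⇒ R_eq = 22.88 Ω
V = I_total × R_eq = 6.210 × 22.88 = 142.1 V
P_R2 = V² / R2 = (142.1)² / 150 = 134.6 W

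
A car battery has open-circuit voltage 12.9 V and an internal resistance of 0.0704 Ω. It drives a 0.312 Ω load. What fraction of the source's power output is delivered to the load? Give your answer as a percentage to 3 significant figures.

η = P_load/(P_load+P_int) = I²R/(I²R+I²r) = R/(R+r) — the I² cancels for series elements.
η = R / (R + r) = 0.312 / (0.312 + 0.0704) = 0.8159

81.6 %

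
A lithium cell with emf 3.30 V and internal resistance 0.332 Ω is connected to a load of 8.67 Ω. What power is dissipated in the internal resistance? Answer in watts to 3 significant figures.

The source's internal resistance is just another series element carrying I; its dissipation is I²r.
I = ε / (r + R) = 3.30 / (0.332 + 8.67) = 0.3666 A
P_int = I² r = (0.3666)² × 0.332 = 0.04462 W

0.0446 W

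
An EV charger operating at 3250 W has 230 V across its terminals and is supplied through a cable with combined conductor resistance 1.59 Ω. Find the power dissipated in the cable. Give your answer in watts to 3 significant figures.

317 W

Line loss is just I²R for the cable — we know both I and R_line directly.
I = P / V = 3250 / 230 = 14.13 A through the cable.
P_line = I² R_line = (14.13)² × 1.59 = 317.5 W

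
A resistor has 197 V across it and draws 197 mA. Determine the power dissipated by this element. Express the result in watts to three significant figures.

38.8 W

Since both terminal voltage and current are stated, P = V I gives the power in one step.
P = 197 V × 0.1970 A = 38.81 W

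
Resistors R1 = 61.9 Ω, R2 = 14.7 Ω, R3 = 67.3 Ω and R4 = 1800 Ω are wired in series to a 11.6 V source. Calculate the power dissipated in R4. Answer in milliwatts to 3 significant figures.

Series elements share the same current, so find I first, then use P = I²R.
R_total = 61.9 + 14.7 + 67.3 + 1800 = 1944 Ω
I = V / R_total = 11.6 / 1944 = 0.005967 A
P_R4 = I² × R4 = (0.005967)² × 1800 = 0.06410 W

64.1 mW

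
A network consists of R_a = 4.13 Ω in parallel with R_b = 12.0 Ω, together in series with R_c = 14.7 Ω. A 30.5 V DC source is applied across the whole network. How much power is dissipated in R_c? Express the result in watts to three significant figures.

Collapse the R_a‖R_b pair into one equivalent R_p; then R_p and R_c form a series string.
R_p = (4.13×12.0)/(4.13+12.0) = 3.073 Ω
R_total = R_p + 14.7 = 3.073 + 14.7 = 17.77 Ω
I = V / R_total = 30.5 / 17.77 = 1.716 A
R_c carries the full series current, so P = I²R.
P_R_c = (1.716)² × 14.7 = 43.29 W

43.3 W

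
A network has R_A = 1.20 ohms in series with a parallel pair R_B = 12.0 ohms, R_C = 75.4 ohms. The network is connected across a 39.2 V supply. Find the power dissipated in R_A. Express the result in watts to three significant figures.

13.8 W

Collapse R_B‖R_C to a single equivalent, reducing the network to two series elements.
R_p = (12.0×75.4)/(12.0+75.4) = 10.35 Ω
R_total = 1.20 + 10.35 = 11.55 Ω
I = V / R_total = 39.2 / 11.55 = 3.393 A
All the current flows through R_A; use P = I²R.
P_R_A = (3.393)² × 1.20 = 13.82 W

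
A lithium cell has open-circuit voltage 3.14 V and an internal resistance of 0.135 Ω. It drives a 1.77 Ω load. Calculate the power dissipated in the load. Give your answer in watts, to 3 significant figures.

4.81 W

Load and internal resistance form a series loop — compute the loop current, then the load power via I²R.
I = ε / (r + R) = 3.14 / (0.135 + 1.77) = 1.648 A
P_load = I² R = (1.648)² × 1.77 = 4.809 W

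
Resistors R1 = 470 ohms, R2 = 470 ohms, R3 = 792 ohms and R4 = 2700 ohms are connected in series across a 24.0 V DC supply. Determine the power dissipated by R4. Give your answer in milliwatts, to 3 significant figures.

79.2 mW

Series elements share the same current, so find I first, then use P = I²R.
R_total = 470 + 470 + 792 + 2700 = 4432 Ω
I = V / R_total = 24.0 / 4432 = 0.005415 A
P_R4 = I² × R4 = (0.005415)² × 2700 = 0.07917 W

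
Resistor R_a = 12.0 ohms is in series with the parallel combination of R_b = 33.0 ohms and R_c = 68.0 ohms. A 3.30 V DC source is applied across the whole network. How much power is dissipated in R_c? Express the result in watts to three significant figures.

Collapse R_b‖R_c to a single equivalent, reducing the network to two series elements.
R_p = (33.0×68.0)/(33.0+68.0) = 22.22 Ω
R_total = 12.0 + 22.22 = 34.22 Ω
I = V / R_total = 3.30 / 34.22 = 0.09644 A
Voltage across the parallel pair: V_p = I × R_p = 0.09644 × 22.22 = 2.143 V
R_c sees V_p directly, so P = V_p² / R_c.
P_R_c = (2.143)² / 68.0 = 0.06752 W

0.0675 W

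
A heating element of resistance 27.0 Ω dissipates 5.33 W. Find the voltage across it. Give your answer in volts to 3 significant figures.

12.0 V

From P = V I = I²R = V²/R, with the two given quantities we get V = √(P R).
V = √(5.33 × 27.0) = 12.00 V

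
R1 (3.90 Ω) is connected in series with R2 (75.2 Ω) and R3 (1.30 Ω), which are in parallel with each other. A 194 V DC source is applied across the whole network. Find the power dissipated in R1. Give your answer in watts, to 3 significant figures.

Replace R2 and R3 with their parallel equivalent so the circuit becomes R1 in series with R_p.
R_p = (75.2×1.30)/(75.2+1.30) = 1.278 Ω
R_total = 3.90 + 1.278 = 5.178 Ω
I = V / R_total = 194 / 5.178 = 37.47 A
All the current flows through R1; use P = I²R.
P_R1 = (37.47)² × 3.90 = 5475 W

5470 W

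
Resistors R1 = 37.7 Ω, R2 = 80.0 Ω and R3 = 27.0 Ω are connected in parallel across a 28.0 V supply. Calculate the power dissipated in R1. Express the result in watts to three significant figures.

20.8 W

R1 sits directly across the source, so P = V²/R with V = 28.0 V.
P_R1 = V² / R1 = (28.0)² / 37.7 Ω = 20.80 W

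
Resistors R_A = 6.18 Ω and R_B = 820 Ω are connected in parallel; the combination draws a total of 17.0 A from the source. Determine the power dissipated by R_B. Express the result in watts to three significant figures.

The branches share the same voltage, but only the total current is given — find V from the equivalent resistance first.
1/R_eq = 1/6.18 + 1/820 ⇒ R_eq = 6.134 Ω
V = I_total × R_eq = 17.00 × 6.134 = 104.3 V
P_R_B = V² / R_B = (104.3)² / 820 = 13.26 W

13.3 W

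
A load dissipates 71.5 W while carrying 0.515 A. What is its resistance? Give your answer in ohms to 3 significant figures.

270 Ω

From P = V I = I²R = V²/R, with the two given quantities we get R = P / I².
R = 71.5 / (0.5150)² = 269.6 Ω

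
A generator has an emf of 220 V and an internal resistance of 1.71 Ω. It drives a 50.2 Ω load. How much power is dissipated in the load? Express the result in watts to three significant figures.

With r and R in series, I = ε/(r+R); the load dissipates I²R.
I = ε / (r + R) = 220 / (1.71 + 50.2) = 4.238 A
P_load = I² R = (4.238)² × 50.2 = 901.7 W

902 W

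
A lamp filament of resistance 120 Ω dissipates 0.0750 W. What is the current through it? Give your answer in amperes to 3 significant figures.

0.0250 A

Inverting the appropriate power form: I = √(P / R).
I = √(0.0750 / 120) = 0.02500 A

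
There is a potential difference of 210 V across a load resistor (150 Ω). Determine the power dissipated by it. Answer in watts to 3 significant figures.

294 W

With V across and R both known, P = V²/R gives the dissipation directly.
P = (210 V)² / 150 Ω = 294.0 W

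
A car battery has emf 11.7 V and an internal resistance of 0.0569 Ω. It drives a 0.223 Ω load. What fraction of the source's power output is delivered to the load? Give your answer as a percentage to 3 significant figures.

79.7 %

Efficiency is P_load / P_total. With a series r and R sharing the same I, P = I²R for each, so η = R/(R+r).
η = R / (R + r) = 0.223 / (0.223 + 0.0569) = 0.7967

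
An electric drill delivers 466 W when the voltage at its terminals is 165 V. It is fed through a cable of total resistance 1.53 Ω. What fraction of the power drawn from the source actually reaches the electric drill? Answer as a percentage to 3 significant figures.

I = P / V = 466 / 165 = 2.824 A through the cable.
P_line = I² R_line = (2.824)² × 1.53 = 12.20 W
P_source = P_load + P_line = 466.0 + 12.20 = 478.2 W
η = P_load / P_source = 466.0 / 478.2 = 0.9745

97.4 %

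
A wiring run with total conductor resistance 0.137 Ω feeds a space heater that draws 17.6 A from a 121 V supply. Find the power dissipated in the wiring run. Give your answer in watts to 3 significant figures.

Line loss is just I²R for the cable — we know both I and R_line directly.
The wiring run carries the full 17.6 A.
P_line = I² R_line = (17.60)² × 0.137 = 42.44 W

42.4 W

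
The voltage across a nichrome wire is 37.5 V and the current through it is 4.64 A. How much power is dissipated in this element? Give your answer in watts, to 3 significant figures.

174 W

Both the voltage across and the current through the element are known, so P = V I applies directly.
P = 37.5 V × 4.640 A = 174.0 W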